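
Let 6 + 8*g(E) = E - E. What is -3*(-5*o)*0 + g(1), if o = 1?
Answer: -¾ ≈ -0.75000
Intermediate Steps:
g(E) = -¾ (g(E) = -¾ + (E - E)/8 = -¾ + (⅛)*0 = -¾ + 0 = -¾)
-3*(-5*o)*0 + g(1) = -3*(-5*1)*0 - ¾ = -(-15)*0 - ¾ = -3*0 - ¾ = 0 - ¾ = -¾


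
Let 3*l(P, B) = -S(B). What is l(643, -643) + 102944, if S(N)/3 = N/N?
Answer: 102943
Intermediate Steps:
S(N) = 3 (S(N) = 3*(N/N) = 3*1 = 3)
l(P, B) = -1 (l(P, B) = (-1*3)/3 = (1/3)*(-3) = -1)
l(643, -643) + 102944 = -1 + 102944 = 102943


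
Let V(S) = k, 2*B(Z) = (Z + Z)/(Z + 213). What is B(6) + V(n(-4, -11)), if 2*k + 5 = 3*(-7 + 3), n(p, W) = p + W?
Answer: -1237/146 ≈ -8.4726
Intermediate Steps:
n(p, W) = W + p
B(Z) = Z/(213 + Z) (B(Z) = ((Z + Z)/(Z + 213))/2 = ((2*Z)/(213 + Z))/2 = (2*Z/(213 + Z))/2 = Z/(213 + Z))
k = -17/2 (k = -5/2 + (3*(-7 + 3))/2 = -5/2 + (3*(-4))/2 = -5/2 + (1/2)*(-12) = -5/2 - 6 = -17/2 ≈ -8.5000)
V(S) = -17/2
B(6) + V(n(-4, -11)) = 6/(213 + 6) - 17/2 = 6/219 - 17/2 = 6*(1/219) - 17/2 = 2/73 - 17/2 = -1237/146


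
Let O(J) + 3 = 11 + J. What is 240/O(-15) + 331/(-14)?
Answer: -811/14 ≈ -57.929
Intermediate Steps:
O(J) = 8 + J (O(J) = -3 + (11 + J) = 8 + J)
240/O(-15) + 331/(-14) = 240/(8 - 15) + 331/(-14) = 240/(-7) + 331*(-1/14) = 240*(-1/7) - 331/14 = -240/7 - 331/14 = -811/14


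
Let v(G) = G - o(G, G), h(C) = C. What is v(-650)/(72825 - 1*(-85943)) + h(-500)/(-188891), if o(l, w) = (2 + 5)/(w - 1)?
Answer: -4035560059/2789055704784 ≈ -0.0014469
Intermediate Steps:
o(l, w) = 7/(-1 + w)
v(G) = G - 7/(-1 + G)
v(-650)/(72825 - 1*(-85943)) + h(-500)/(-188891) = ((-7 - 650*(-1 - 650))/(-1 - 650))/(72825 - 1*(-85943)) - 500/(-188891) = ((-7 - 650*(-651))/(-651))/(72825 + 85943) - 500*(-1/188891) = -(-7 + 423150)/651/158768 + 500/188891 = -1/651*423143*(1/158768) + 500/188891 = -60449/93*1/158768 + 500/188891 = -60449/14765424 + 500/188891 = -4035560059/2789055704784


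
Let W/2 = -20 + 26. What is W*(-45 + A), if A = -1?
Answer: -552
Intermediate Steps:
W = 12 (W = 2*(-20 + 26) = 2*6 = 12)
W*(-45 + A) = 12*(-45 - 1) = 12*(-46) = -552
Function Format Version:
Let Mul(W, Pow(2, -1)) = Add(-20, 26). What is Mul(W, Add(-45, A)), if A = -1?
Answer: -552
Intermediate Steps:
W = 12 (W = Mul(2, Add(-20, 26)) = Mul(2, 6) = 12)
Mul(W, Add(-45, A)) = Mul(12, Add(-45, -1)) = Mul(12, -46) = -552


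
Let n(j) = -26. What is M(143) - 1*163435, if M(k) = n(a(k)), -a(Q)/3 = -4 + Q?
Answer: -163461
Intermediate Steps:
a(Q) = 12 - 3*Q (a(Q) = -3*(-4 + Q) = 12 - 3*Q)
M(k) = -26
M(143) - 1*163435 = -26 - 1*163435 = -26 - 163435 = -163461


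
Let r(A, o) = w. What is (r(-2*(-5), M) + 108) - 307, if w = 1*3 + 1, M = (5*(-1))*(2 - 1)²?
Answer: -195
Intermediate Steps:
M = -5 (M = -5*1² = -5*1 = -5)
w = 4 (w = 3 + 1 = 4)
r(A, o) = 4
(r(-2*(-5), M) + 108) - 307 = (4 + 108) - 307 = 112 - 307 = -195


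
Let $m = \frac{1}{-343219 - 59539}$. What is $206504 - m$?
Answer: $\frac{83171138033}{402758} \approx 2.065 \cdot 10^{5}$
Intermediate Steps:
$m = - \frac{1}{402758}$ ($m = \frac{1}{-402758} = - \frac{1}{402758} \approx -2.4829 \cdot 10^{-6}$)
$206504 - m = 206504 - - \frac{1}{402758} = 206504 + \frac{1}{402758} = \frac{83171138033}{402758}$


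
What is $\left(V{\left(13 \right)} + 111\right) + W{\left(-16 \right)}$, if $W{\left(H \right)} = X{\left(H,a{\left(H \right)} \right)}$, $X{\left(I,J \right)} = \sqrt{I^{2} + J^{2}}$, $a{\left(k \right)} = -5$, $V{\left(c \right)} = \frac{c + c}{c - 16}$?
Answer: $\frac{307}{3} + \sqrt{281} \approx 119.1$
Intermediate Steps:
$V{\left(c \right)} = \frac{2 c}{-16 + c}$
$W{\left(H \right)} = \sqrt{25 + H^{2}}$ ($W{\left(H \right)} = \sqrt{H^{2} + \left(-5\right)^{2}} = \sqrt{H^{2} + 25} = \sqrt{25 + H^{2}}$)
$\left(V{\left(13 \right)} + 111\right) + W{\left(-16 \right)} = \left(2 \cdot 13 \frac{1}{-16 + 13} + 111\right) + \sqrt{25 + \left(-16\right)^{2}} = \left(2 \cdot 13 \frac{1}{-3} + 111\right) + \sqrt{25 + 256} = \left(2 \cdot 13 \left(- \frac{1}{3}\right) + 111\right) + \sqrt{281} = \left(- \frac{26}{3} + 111\right) + \sqrt{281} = \frac{307}{3} + \sqrt{281}$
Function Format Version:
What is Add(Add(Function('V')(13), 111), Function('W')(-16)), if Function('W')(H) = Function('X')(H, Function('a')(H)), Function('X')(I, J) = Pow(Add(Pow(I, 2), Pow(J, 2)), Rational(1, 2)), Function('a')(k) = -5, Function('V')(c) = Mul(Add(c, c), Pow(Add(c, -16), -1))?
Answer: Add(Rational(307, 3), Pow(281, Rational(1, 2))) ≈ 119.10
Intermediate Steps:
Function('V')(c) = Mul(2, c, Pow(Add(-16, c), -1)) (Function('V')(c) = Mul(Mul(2, c), Pow(Add(-16, c), -1)) = Mul(2, c, Pow(Add(-16, c), -1)))
Function('W')(H) = Pow(Add(25, Pow(H, 2)), Rational(1, 2)) (Function('W')(H) = Pow(Add(Pow(H, 2), Pow(-5, 2)), Rational(1, 2)) = Pow(Add(Pow(H, 2), 25), Rational(1, 2)) = Pow(Add(25, Pow(H, 2)), Rational(1, 2)))
Add(Add(Function('V')(13), 111), Function('W')(-16)) = Add(Add(Mul(2, 13, Pow(Add(-16, 13), -1)), 111), Pow(Add(25, Pow(-16, 2)), Rational(1, 2))) = Add(Add(Mul(2, 13, Pow(-3, -1)), 111), Pow(Add(25, 256), Rational(1, 2))) = Add(Add(Mul(2, 13, Rational(-1, 3)), 111), Pow(281, Rational(1, 2))) = Add(Add(Rational(-26, 3), 111), Pow(281, Rational(1, 2))) = Add(Rational(307, 3), Pow(281, Rational(1, 2)))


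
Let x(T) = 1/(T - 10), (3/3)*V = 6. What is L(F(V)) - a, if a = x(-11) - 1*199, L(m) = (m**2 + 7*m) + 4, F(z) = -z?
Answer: 4138/21 ≈ 197.05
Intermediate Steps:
V = 6
x(T) = 1/(-10 + T)
L(m) = 4 + m**2 + 7*m
a = -4180/21 (a = 1/(-10 - 11) - 1*199 = 1/(-21) - 199 = -1/21 - 199 = -4180/21 ≈ -199.05)
L(F(V)) - a = (4 + (-1*6)**2 + 7*(-1*6)) - 1*(-4180/21) = (4 + (-6)**2 + 7*(-6)) + 4180/21 = (4 + 36 - 42) + 4180/21 = -2 + 4180/21 = 4138/21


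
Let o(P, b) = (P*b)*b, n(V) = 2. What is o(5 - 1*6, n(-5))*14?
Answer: -56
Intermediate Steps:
o(P, b) = P*b**2
o(5 - 1*6, n(-5))*14 = ((5 - 1*6)*2**2)*14 = ((5 - 6)*4)*14 = -1*4*14 = -4*14 = -56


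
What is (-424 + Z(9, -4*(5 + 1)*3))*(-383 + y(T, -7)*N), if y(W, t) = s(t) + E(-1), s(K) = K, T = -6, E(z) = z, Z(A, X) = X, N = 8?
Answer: 221712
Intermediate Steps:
y(W, t) = -1 + t (y(W, t) = t - 1 = -1 + t)
(-424 + Z(9, -4*(5 + 1)*3))*(-383 + y(T, -7)*N) = (-424 - 4*(5 + 1)*3)*(-383 + (-1 - 7)*8) = (-424 - 4*6*3)*(-383 - 8*8) = (-424 - 24*3)*(-383 - 64) = (-424 - 72)*(-447) = -496*(-447) = 221712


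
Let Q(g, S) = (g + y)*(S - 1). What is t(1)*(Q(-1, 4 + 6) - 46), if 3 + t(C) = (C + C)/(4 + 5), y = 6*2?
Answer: -1325/9 ≈ -147.22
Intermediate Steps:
y = 12
t(C) = -3 + 2*C/9 (t(C) = -3 + (C + C)/(4 + 5) = -3 + (2*C)/9 = -3 + (2*C)*(⅑) = -3 + 2*C/9)
Q(g, S) = (-1 + S)*(12 + g) (Q(g, S) = (g + 12)*(S - 1) = (12 + g)*(-1 + S) = (-1 + S)*(12 + g))
t(1)*(Q(-1, 4 + 6) - 46) = (-3 + (2/9)*1)*((-12 - 1*(-1) + 12*(4 + 6) + (4 + 6)*(-1)) - 46) = (-3 + 2/9)*((-12 + 1 + 12*10 + 10*(-1)) - 46) = -25*((-12 + 1 + 120 - 10) - 46)/9 = -25*(99 - 46)/9 = -25/9*53 = -1325/9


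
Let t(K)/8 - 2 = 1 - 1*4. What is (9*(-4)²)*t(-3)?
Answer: -1152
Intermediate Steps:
t(K) = -8 (t(K) = 16 + 8*(1 - 1*4) = 16 + 8*(1 - 4) = 16 + 8*(-3) = 16 - 24 = -8)
(9*(-4)²)*t(-3) = (9*(-4)²)*(-8) = (9*16)*(-8) = 144*(-8) = -1152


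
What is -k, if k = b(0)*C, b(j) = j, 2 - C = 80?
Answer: 0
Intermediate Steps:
C = -78 (C = 2 - 1*80 = 2 - 80 = -78)
k = 0 (k = 0*(-78) = 0)
-k = -1*0 = 0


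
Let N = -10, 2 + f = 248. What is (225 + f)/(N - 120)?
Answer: -471/130 ≈ -3.6231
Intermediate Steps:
f = 246 (f = -2 + 248 = 246)
(225 + f)/(N - 120) = (225 + 246)/(-10 - 120) = 471/(-130) = 471*(-1/130) = -471/130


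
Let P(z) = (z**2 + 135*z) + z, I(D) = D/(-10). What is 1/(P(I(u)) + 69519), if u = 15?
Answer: 4/277269 ≈ 1.4426e-5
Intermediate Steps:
I(D) = -D/10 (I(D) = D*(-1/10) = -D/10)
P(z) = z**2 + 136*z
1/(P(I(u)) + 69519) = 1/((-1/10*15)*(136 - 1/10*15) + 69519) = 1/(-3*(136 - 3/2)/2 + 69519) = 1/(-3/2*269/2 + 69519) = 1/(-807/4 + 69519) = 1/(277269/4) = 4/277269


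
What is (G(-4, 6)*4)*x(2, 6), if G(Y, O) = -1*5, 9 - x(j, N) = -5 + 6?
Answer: -160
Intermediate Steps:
x(j, N) = 8 (x(j, N) = 9 - (-5 + 6) = 9 - 1*1 = 9 - 1 = 8)
G(Y, O) = -5
(G(-4, 6)*4)*x(2, 6) = -5*4*8 = -20*8 = -160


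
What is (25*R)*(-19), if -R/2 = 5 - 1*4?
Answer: 950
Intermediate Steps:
R = -2 (R = -2*(5 - 1*4) = -2*(5 - 4) = -2*1 = -2)
(25*R)*(-19) = (25*(-2))*(-19) = -50*(-19) = 950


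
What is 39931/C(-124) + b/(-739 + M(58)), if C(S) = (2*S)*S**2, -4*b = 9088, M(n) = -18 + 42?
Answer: 8635148791/2726472320 ≈ 3.1672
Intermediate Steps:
M(n) = 24
b = -2272 (b = -1/4*9088 = -2272)
C(S) = 2*S**3
39931/C(-124) + b/(-739 + M(58)) = 39931/((2*(-124)**3)) - 2272/(-739 + 24) = 39931/((2*(-1906624))) - 2272/(-715) = 39931/(-3813248) - 2272*(-1/715) = 39931*(-1/3813248) + 2272/715 = -39931/3813248 + 2272/715 = 8635148791/2726472320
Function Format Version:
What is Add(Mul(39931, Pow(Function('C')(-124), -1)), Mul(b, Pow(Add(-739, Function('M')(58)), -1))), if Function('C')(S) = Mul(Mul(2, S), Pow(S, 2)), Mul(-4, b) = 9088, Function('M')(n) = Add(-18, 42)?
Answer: Rational(8635148791, 2726472320) ≈ 3.1672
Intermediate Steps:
Function('M')(n) = 24
b = -2272 (b = Mul(Rational(-1, 4), 9088) = -2272)
Function('C')(S) = Mul(2, Pow(S, 3))
Add(Mul(39931, Pow(Function('C')(-124), -1)), Mul(b, Pow(Add(-739, Function('M')(58)), -1))) = Add(Mul(39931, Pow(Mul(2, Pow(-124, 3)), -1)), Mul(-2272, Pow(Add(-739, 24), -1))) = Add(Mul(39931, Pow(Mul(2, -1906624), -1)), Mul(-2272, Pow(-715, -1))) = Add(Mul(39931, Pow(-3813248, -1)), Mul(-2272, Rational(-1, 715))) = Add(Mul(39931, Rational(-1, 3813248)), Rational(2272, 715)) = Add(Rational(-39931, 3813248), Rational(2272, 715)) = Rational(8635148791, 2726472320)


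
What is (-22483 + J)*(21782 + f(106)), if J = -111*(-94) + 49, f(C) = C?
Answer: -262656000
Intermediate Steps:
J = 10483 (J = 10434 + 49 = 10483)
(-22483 + J)*(21782 + f(106)) = (-22483 + 10483)*(21782 + 106) = -12000*21888 = -262656000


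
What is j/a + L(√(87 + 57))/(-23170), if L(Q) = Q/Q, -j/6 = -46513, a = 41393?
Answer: 6466195867/959075810 ≈ 6.7421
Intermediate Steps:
j = 279078 (j = -6*(-46513) = 279078)
L(Q) = 1
j/a + L(√(87 + 57))/(-23170) = 279078/41393 + 1/(-23170) = 279078*(1/41393) + 1*(-1/23170) = 279078/41393 - 1/23170 = 6466195867/959075810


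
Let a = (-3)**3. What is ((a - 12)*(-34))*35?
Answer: 46410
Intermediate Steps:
a = -27
((a - 12)*(-34))*35 = ((-27 - 12)*(-34))*35 = -39*(-34)*35 = 1326*35 = 46410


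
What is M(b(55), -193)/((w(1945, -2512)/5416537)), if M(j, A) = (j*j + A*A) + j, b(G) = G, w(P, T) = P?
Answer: 218443520673/1945 ≈ 1.1231e+8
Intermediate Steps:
M(j, A) = j + A**2 + j**2 (M(j, A) = (j**2 + A**2) + j = (A**2 + j**2) + j = j + A**2 + j**2)
M(b(55), -193)/((w(1945, -2512)/5416537)) = (55 + (-193)**2 + 55**2)/((1945/5416537)) = (55 + 37249 + 3025)/((1945*(1/5416537))) = 40329/(1945/5416537) = 40329*(5416537/1945) = 218443520673/1945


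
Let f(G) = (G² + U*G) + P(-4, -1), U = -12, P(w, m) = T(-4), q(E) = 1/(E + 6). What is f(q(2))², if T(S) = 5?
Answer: 50625/4096 ≈ 12.360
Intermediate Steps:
q(E) = 1/(6 + E)
P(w, m) = 5
f(G) = 5 + G² - 12*G (f(G) = (G² - 12*G) + 5 = 5 + G² - 12*G)
f(q(2))² = (5 + (1/(6 + 2))² - 12/(6 + 2))² = (5 + (1/8)² - 12/8)² = (5 + (⅛)² - 12*⅛)² = (5 + 1/64 - 3/2)² = (225/64)² = 50625/4096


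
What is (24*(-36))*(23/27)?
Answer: -736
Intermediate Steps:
(24*(-36))*(23/27) = -19872/27 = -864*23/27 = -736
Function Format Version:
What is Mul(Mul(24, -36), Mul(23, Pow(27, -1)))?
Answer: -736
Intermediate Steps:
Mul(Mul(24, -36), Mul(23, Pow(27, -1))) = Mul(-864, Mul(23, Rational(1, 27))) = Mul(-864, Rational(23, 27)) = -736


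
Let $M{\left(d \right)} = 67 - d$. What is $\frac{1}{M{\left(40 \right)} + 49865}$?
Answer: $\frac{1}{49892} \approx 2.0043 \cdot 10^{-5}$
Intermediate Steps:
$\frac{1}{M{\left(40 \right)} + 49865} = \frac{1}{\left(67 - 40\right) + 49865} = \frac{1}{27 + 49865} = \frac{1}{49892}$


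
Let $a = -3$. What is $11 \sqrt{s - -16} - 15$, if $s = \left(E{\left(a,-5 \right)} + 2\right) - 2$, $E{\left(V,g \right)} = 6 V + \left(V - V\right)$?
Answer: $-15 + 11 i \sqrt{2} \approx -15.0 + 15.556 i$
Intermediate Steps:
$E{\left(V,g \right)} = 6 V$ ($E{\left(V,g \right)} = 6 V + 0 = 6 V$)
$s = -18$ ($s = \left(6 \left(-3\right) + 2\right) - 2 = \left(-18 + 2\right) - 2 = -16 - 2 = -18$)
$11 \sqrt{s - -16} - 15 = 11 \sqrt{-18 - -16} - 15 = 11 \sqrt{-18 + 16} - 15 = 11 \sqrt{-2} - 15 = 11 i \sqrt{2} - 15 = -15 + 11 i \sqrt{2}$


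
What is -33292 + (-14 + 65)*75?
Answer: -29467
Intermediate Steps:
-33292 + (-14 + 65)*75 = -33292 + 51*75 = -33292 + 3825 = -29467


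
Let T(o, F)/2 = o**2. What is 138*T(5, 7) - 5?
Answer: 6895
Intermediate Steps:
T(o, F) = 2*o**2
138*T(5, 7) - 5 = 138*(2*5**2) - 5 = 138*(2*25) - 5 = 138*50 - 5 = 6900 - 5 = 6895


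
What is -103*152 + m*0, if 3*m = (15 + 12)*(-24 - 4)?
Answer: -15656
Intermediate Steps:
m = -252 (m = ((15 + 12)*(-24 - 4))/3 = (27*(-28))/3 = (1/3)*(-756) = -252)
-103*152 + m*0 = -103*152 - 252*0 = -15656 + 0 = -15656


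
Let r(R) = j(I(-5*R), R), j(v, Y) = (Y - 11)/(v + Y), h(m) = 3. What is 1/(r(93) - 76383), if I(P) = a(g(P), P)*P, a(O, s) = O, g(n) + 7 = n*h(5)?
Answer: -15903/1214718847 ≈ -1.3092e-5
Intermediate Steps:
g(n) = -7 + 3*n (g(n) = -7 + n*3 = -7 + 3*n)
I(P) = P*(-7 + 3*P) (I(P) = (-7 + 3*P)*P = P*(-7 + 3*P))
j(v, Y) = (-11 + Y)/(Y + v)
r(R) = (-11 + R)/(R - 5*R*(-7 - 15*R)) (r(R) = (-11 + R)/(R + (-5*R)*(-7 + 3*(-5*R))) = (-11 + R)/(R + (-5*R)*(-7 - 15*R)) = (-11 + R)/(R - 5*R*(-7 - 15*R)))
1/(r(93) - 76383) = 1/((1/3)*(-11 + 93)/(93*(12 + 25*93)) - 76383) = 1/((1/3)*(1/93)*82/(12 + 2325) - 76383) = 1/((1/3)*(1/93)*82/2337 - 76383) = 1/((1/3)*(1/93)*(1/2337)*82 - 76383) = 1/(2/15903 - 76383) = 1/(-1214718847/15903) = -15903/1214718847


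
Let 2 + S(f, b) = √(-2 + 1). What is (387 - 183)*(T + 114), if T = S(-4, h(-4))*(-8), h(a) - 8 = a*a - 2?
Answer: 26520 - 1632*I ≈ 26520.0 - 1632.0*I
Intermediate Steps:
h(a) = 6 + a² (h(a) = 8 + (a*a - 2) = 8 + (a² - 2) = 8 + (-2 + a²) = 6 + a²)
S(f, b) = -2 + I (S(f, b) = -2 + √(-2 + 1) = -2 + √(-1) = -2 + I)
T = 16 - 8*I (T = (-2 + I)*(-8) = 16 - 8*I ≈ 16.0 - 8.0*I)
(387 - 183)*(T + 114) = (387 - 183)*((16 - 8*I) + 114) = 204*(130 - 8*I) = 26520 - 1632*I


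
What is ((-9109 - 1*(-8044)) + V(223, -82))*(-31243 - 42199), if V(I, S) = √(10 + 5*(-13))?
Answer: 78215730 - 73442*I*√55 ≈ 7.8216e+7 - 5.4466e+5*I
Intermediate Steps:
V(I, S) = I*√55 (V(I, S) = √(10 - 65) = √(-55) = I*√55)
((-9109 - 1*(-8044)) + V(223, -82))*(-31243 - 42199) = ((-9109 - 1*(-8044)) + I*√55)*(-31243 - 42199) = ((-9109 + 8044) + I*√55)*(-73442) = (-1065 + I*√55)*(-73442) = 78215730 - 73442*I*√55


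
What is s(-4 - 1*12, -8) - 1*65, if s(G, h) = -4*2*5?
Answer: -105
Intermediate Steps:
s(G, h) = -40 (s(G, h) = -8*5 = -40)
s(-4 - 1*12, -8) - 1*65 = -40 - 1*65 = -40 - 65 = -105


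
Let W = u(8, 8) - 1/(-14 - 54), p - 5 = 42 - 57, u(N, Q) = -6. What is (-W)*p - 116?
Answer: -5979/34 ≈ -175.85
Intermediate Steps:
p = -10 (p = 5 + (42 - 57) = 5 - 15 = -10)
W = -407/68 (W = -6 - 1/(-14 - 54) = -6 - 1/(-68) = -6 - 1*(-1/68) = -6 + 1/68 = -407/68 ≈ -5.9853)
(-W)*p - 116 = -1*(-407/68)*(-10) - 116 = (407/68)*(-10) - 116 = -2035/34 - 116 = -5979/34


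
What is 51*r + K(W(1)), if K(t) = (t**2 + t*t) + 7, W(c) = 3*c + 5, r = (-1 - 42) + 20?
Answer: -1038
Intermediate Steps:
r = -23 (r = -43 + 20 = -23)
W(c) = 5 + 3*c
K(t) = 7 + 2*t**2 (K(t) = (t**2 + t**2) + 7 = 2*t**2 + 7 = 7 + 2*t**2)
51*r + K(W(1)) = 51*(-23) + (7 + 2*(5 + 3*1)**2) = -1173 + (7 + 2*(5 + 3)**2) = -1173 + (7 + 2*8**2) = -1173 + (7 + 2*64) = -1173 + (7 + 128) = -1173 + 135 = -1038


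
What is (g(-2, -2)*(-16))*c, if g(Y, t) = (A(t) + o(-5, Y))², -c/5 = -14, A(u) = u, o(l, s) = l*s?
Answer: -71680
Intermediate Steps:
c = 70 (c = -5*(-14) = 70)
g(Y, t) = (t - 5*Y)²
(g(-2, -2)*(-16))*c = ((-1*(-2) + 5*(-2))²*(-16))*70 = ((2 - 10)²*(-16))*70 = ((-8)²*(-16))*70 = (64*(-16))*70 = -1024*70 = -71680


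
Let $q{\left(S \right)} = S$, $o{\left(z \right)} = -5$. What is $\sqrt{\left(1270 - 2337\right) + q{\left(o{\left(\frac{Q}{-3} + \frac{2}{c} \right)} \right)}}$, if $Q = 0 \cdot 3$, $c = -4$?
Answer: $4 i \sqrt{67} \approx 32.741 i$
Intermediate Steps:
$Q = 0$
$\sqrt{\left(1270 - 2337\right) + q{\left(o{\left(\frac{Q}{-3} + \frac{2}{c} \right)} \right)}} = \sqrt{\left(1270 - 2337\right) - 5} = \sqrt{-1067 - 5} = \sqrt{-1072} = 4 i \sqrt{67}$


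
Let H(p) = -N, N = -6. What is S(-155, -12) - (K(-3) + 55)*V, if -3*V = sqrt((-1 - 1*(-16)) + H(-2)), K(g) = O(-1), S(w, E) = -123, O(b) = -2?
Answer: -123 + 53*sqrt(21)/3 ≈ -42.041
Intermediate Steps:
K(g) = -2
H(p) = 6 (H(p) = -1*(-6) = 6)
V = -sqrt(21)/3 (V = -sqrt((-1 - 1*(-16)) + 6)/3 = -sqrt((-1 + 16) + 6)/3 = -sqrt(15 + 6)/3 = -sqrt(21)/3 ≈ -1.5275)
S(-155, -12) - (K(-3) + 55)*V = -123 - (-2 + 55)*(-sqrt(21)/3) = -123 - 53*(-sqrt(21)/3) = -123 - (-53)*sqrt(21)/3 = -123 + 53*sqrt(21)/3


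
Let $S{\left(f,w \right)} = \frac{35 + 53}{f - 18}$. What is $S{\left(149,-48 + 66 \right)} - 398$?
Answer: $- \frac{52050}{131} \approx -397.33$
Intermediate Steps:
$S{\left(f,w \right)} = \frac{88}{-18 + f}$
$S{\left(149,-48 + 66 \right)} - 398 = \frac{88}{-18 + 149} - 398 = \frac{88}{131} - 398 = - \frac{52050}{131}$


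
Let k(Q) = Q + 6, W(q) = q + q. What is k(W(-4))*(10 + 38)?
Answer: -96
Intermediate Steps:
W(q) = 2*q
k(Q) = 6 + Q
k(W(-4))*(10 + 38) = (6 + 2*(-4))*(10 + 38) = (6 - 8)*48 = -2*48 = -96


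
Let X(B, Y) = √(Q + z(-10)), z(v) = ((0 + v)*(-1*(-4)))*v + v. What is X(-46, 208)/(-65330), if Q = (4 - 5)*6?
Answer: -4*√6/32665 ≈ -0.00029995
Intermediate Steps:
z(v) = v + 4*v² (z(v) = (v*4)*v + v = (4*v)*v + v = 4*v² + v = v + 4*v²)
Q = -6 (Q = -1*6 = -6)
X(B, Y) = 8*√6 (X(B, Y) = √(-6 - 10*(1 + 4*(-10))) = √(-6 - 10*(1 - 40)) = √(-6 - 10*(-39)) = √(-6 + 390) = √384 = 8*√6)
X(-46, 208)/(-65330) = (8*√6)/(-65330) = (8*√6)*(-1/65330) = -4*√6/32665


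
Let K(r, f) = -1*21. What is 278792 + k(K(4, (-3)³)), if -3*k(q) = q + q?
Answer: 278806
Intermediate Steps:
K(r, f) = -21
k(q) = -2*q/3 (k(q) = -(q + q)/3 = -2*q/3)
278792 + k(K(4, (-3)³)) = 278792 - ⅔*(-21) = 278792 + 14 = 278806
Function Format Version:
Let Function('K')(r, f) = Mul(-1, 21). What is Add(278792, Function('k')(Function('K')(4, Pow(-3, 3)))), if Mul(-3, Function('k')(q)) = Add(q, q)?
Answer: 278806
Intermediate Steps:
Function('K')(r, f) = -21
Function('k')(q) = Mul(Rational(-2, 3), q) (Function('k')(q) = Mul(Rational(-1, 3), Add(q, q)) = Mul(Rational(-1, 3), Mul(2, q)) = Mul(Rational(-2, 3), q))
Add(278792, Function('k')(Function('K')(4, Pow(-3, 3)))) = Add(278792, Mul(Rational(-2, 3), -21)) = Add(278792, 14) = 278806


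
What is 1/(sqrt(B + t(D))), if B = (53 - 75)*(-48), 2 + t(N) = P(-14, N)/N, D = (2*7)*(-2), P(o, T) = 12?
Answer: sqrt(2065)/1475 ≈ 0.030808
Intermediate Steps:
D = -28 (D = 14*(-2) = -28)
t(N) = -2 + 12/N
B = 1056 (B = -22*(-48) = 1056)
1/(sqrt(B + t(D))) = 1/(sqrt(1056 + (-2 + 12/(-28)))) = 1/(sqrt(1056 + (-2 + 12*(-1/28)))) = 1/(sqrt(1056 + (-2 - 3/7))) = 1/(sqrt(1056 - 17/7)) = 1/(sqrt(7375/7)) = 1/(5*sqrt(2065)/7) = sqrt(2065)/1475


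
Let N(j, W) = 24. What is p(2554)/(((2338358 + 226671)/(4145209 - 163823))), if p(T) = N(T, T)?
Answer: 95553264/2565029 ≈ 37.252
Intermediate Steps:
p(T) = 24
p(2554)/(((2338358 + 226671)/(4145209 - 163823))) = 24/(((2338358 + 226671)/(4145209 - 163823))) = 24/((2565029/3981386)) = 24/((2565029*(1/3981386))) = 24/(2565029/3981386) = 24*(3981386/2565029) = 95553264/2565029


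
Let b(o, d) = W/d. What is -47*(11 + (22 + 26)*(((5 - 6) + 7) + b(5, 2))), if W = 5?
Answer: -19693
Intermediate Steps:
b(o, d) = 5/d
-47*(11 + (22 + 26)*(((5 - 6) + 7) + b(5, 2))) = -47*(11 + (22 + 26)*(((5 - 6) + 7) + 5/2)) = -47*(11 + 48*((-1 + 7) + 5*(1/2))) = -47*(11 + 48*(6 + 5/2)) = -47*(11 + 48*(17/2)) = -47*(11 + 408) = -47*419 = -19693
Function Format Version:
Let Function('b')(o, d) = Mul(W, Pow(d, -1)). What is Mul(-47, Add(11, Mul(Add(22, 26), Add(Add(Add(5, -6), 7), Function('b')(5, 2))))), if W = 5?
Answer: -19693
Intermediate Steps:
Function('b')(o, d) = Mul(5, Pow(d, -1))
Mul(-47, Add(11, Mul(Add(22, 26), Add(Add(Add(5, -6), 7), Function('b')(5, 2))))) = Mul(-47, Add(11, Mul(Add(22, 26), Add(Add(Add(5, -6), 7), Mul(5, Pow(2, -1)))))) = Mul(-47, Add(11, Mul(48, Add(Add(-1, 7), Mul(5, Rational(1, 2)))))) = Mul(-47, Add(11, Mul(48, Add(6, Rational(5, 2))))) = Mul(-47, Add(11, Mul(48, Rational(17, 2)))) = Mul(-47, Add(11, 408)) = Mul(-47, 419) = -19693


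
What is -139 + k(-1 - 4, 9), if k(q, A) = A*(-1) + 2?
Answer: -146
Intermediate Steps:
k(q, A) = 2 - A (k(q, A) = -A + 2 = 2 - A)
-139 + k(-1 - 4, 9) = -139 + (2 - 1*9) = -139 + (2 - 9) = -139 - 7 = -146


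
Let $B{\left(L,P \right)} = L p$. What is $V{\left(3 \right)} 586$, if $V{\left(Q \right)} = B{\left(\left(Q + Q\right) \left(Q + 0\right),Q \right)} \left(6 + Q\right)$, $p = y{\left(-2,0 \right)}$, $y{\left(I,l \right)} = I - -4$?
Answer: $189864$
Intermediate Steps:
$y{\left(I,l \right)} = 4 + I$ ($y{\left(I,l \right)} = I + 4 = 4 + I$)
$p = 2$ ($p = 4 - 2 = 2$)
$B{\left(L,P \right)} = 2 L$ ($B{\left(L,P \right)} = L 2 = 2 L$)
$V{\left(Q \right)} = 4 Q^{2} \left(6 + Q\right)$ ($V{\left(Q \right)} = 2 \left(Q + Q\right) \left(Q + 0\right) \left(6 + Q\right) = 2 \cdot 2 Q Q \left(6 + Q\right) = 2 \cdot 2 Q^{2} \left(6 + Q\right) = 4 Q^{2} \left(6 + Q\right)$)
$V{\left(3 \right)} 586 = 4 \cdot 3^{2} \left(6 + 3\right) 586 = 4 \cdot 9 \cdot 9 \cdot 586 = 324 \cdot 586 = 189864$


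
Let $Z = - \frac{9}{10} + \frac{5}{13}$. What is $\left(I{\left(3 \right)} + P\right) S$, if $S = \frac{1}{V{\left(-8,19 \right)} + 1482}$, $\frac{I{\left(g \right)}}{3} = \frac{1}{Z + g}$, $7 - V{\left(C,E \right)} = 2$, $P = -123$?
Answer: $- \frac{39339}{480301} \approx -0.081905$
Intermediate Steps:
$V{\left(C,E \right)} = 5$ ($V{\left(C,E \right)} = 7 - 2 = 5$)
$Z = - \frac{67}{130}$ ($Z = \left(-9\right) \frac{1}{10} + 5 \cdot \frac{1}{13} = - \frac{9}{10} + \frac{5}{13} = - \frac{67}{130} \approx -0.51538$)
$I{\left(g \right)} = \frac{3}{- \frac{67}{130} + g}$
$S = \frac{1}{1487}$ ($S = \frac{1}{5 + 1482} = \frac{1}{1487} \approx 0.00067249$)
$\left(I{\left(3 \right)} + P\right) S = \left(\frac{390}{-67 + 130 \cdot 3} - 123\right) \frac{1}{1487} = \left(\frac{390}{-67 + 390} - 123\right) \frac{1}{1487} = \left(\frac{390}{323} - 123\right) \frac{1}{1487} = \left(- \frac{39339}{323}\right) \frac{1}{1487} = - \frac{39339}{480301}$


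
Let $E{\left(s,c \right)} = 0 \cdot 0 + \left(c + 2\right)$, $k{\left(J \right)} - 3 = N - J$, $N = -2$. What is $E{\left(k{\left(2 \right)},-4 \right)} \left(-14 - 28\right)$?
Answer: $84$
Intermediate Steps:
$k{\left(J \right)} = 1 - J$ ($k{\left(J \right)} = 3 - \left(2 + J\right) = 1 - J$)
$E{\left(s,c \right)} = 2 + c$ ($E{\left(s,c \right)} = 0 + \left(2 + c\right) = 2 + c$)
$E{\left(k{\left(2 \right)},-4 \right)} \left(-14 - 28\right) = \left(2 - 4\right) \left(-14 - 28\right) = \left(-2\right) \left(-42\right) = 84$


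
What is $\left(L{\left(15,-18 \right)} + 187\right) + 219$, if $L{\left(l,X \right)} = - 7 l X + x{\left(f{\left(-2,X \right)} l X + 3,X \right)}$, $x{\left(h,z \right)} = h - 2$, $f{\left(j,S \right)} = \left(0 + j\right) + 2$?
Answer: $2297$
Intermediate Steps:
$f{\left(j,S \right)} = 2 + j$ ($f{\left(j,S \right)} = j + 2 = 2 + j$)
$x{\left(h,z \right)} = -2 + h$
$L{\left(l,X \right)} = 1 - 7 X l$ ($L{\left(l,X \right)} = - 7 l X + \left(-2 + \left(\left(2 - 2\right) l X + 3\right)\right) = - 7 X l + \left(-2 + \left(0 l X + 3\right)\right) = - 7 X l + \left(-2 + \left(0 X + 3\right)\right) = - 7 X l + \left(-2 + \left(0 + 3\right)\right) = - 7 X l + \left(-2 + 3\right) = - 7 X l + 1 = 1 - 7 X l$)
$\left(L{\left(15,-18 \right)} + 187\right) + 219 = \left(\left(1 - \left(-126\right) 15\right) + 187\right) + 219 = \left(\left(1 + 1890\right) + 187\right) + 219 = \left(1891 + 187\right) + 219 = 2078 + 219 = 2297$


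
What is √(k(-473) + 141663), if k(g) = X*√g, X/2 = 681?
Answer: √(141663 + 1362*I*√473) ≈ 378.41 + 39.139*I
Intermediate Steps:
X = 1362 (X = 2*681 = 1362)
k(g) = 1362*√g
√(k(-473) + 141663) = √(1362*√(-473) + 141663) = √(1362*(I*√473) + 141663) = √(1362*I*√473 + 141663) = √(141663 + 1362*I*√473)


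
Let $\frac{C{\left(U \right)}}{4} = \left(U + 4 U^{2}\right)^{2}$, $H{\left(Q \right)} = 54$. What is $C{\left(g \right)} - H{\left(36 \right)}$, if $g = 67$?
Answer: $1299314062$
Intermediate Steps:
$C{\left(U \right)} = 4 \left(U + 4 U^{2}\right)^{2}$
$C{\left(g \right)} - H{\left(36 \right)} = 4 \cdot 67^{2} \left(1 + 4 \cdot 67\right)^{2} - 54 = 4 \cdot 4489 \left(1 + 268\right)^{2} - 54 = 4 \cdot 4489 \cdot 269^{2} - 54 = 4 \cdot 4489 \cdot 72361 - 54 = 1299314116 - 54 = 1299314062$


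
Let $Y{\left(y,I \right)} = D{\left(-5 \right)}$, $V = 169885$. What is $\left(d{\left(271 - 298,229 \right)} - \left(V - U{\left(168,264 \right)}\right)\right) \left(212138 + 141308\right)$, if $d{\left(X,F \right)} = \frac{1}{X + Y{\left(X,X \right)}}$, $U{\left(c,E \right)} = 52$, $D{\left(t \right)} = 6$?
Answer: $- \frac{1260563038324}{21} \approx -6.0027 \cdot 10^{10}$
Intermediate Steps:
$Y{\left(y,I \right)} = 6$
$d{\left(X,F \right)} = \frac{1}{6 + X}$ ($d{\left(X,F \right)} = \frac{1}{X + 6} = \frac{1}{6 + X}$)
$\left(d{\left(271 - 298,229 \right)} - \left(V - U{\left(168,264 \right)}\right)\right) \left(212138 + 141308\right) = \left(\frac{1}{6 + \left(271 - 298\right)} + \left(52 - 169885\right)\right) \left(212138 + 141308\right) = \left(\frac{1}{6 + \left(271 - 298\right)} + \left(52 - 169885\right)\right) 353446 = \left(\frac{1}{6 - 27} - 169833\right) 353446 = \left(\frac{1}{-21} - 169833\right) 353446 = \left(- \frac{1}{21} - 169833\right) 353446 = \left(- \frac{3566494}{21}\right) 353446 = - \frac{1260563038324}{21}$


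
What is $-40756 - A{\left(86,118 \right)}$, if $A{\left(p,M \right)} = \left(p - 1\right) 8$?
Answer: $-41436$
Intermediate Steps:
$A{\left(p,M \right)} = -8 + 8 p$ ($A{\left(p,M \right)} = \left(-1 + p\right) 8 = -8 + 8 p$)
$-40756 - A{\left(86,118 \right)} = -40756 - \left(-8 + 8 \cdot 86\right) = -40756 - \left(-8 + 688\right) = -40756 - 680 = -41436$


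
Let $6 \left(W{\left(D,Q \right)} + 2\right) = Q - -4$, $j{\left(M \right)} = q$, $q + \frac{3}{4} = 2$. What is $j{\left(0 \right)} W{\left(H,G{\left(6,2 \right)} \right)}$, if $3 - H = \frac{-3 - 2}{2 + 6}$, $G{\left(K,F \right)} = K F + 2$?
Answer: $\frac{5}{4} \approx 1.25$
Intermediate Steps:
$q = \frac{5}{4}$ ($q = - \frac{3}{4} + 2 = \frac{5}{4} \approx 1.25$)
$j{\left(M \right)} = \frac{5}{4}$
$G{\left(K,F \right)} = 2 + F K$ ($G{\left(K,F \right)} = F K + 2 = 2 + F K$)
$H = \frac{29}{8}$ ($H = 3 - \frac{-3 - 2}{2 + 6} = 3 - - \frac{5}{8} = 3 + \frac{5}{8} = \frac{29}{8} \approx 3.625$)
$W{\left(D,Q \right)} = - \frac{4}{3} + \frac{Q}{6}$ ($W{\left(D,Q \right)} = -2 + \frac{Q - -4}{6} = -2 + \frac{Q + 4}{6} = -2 + \frac{4 + Q}{6} = -2 + \left(\frac{2}{3} + \frac{Q}{6}\right) = - \frac{4}{3} + \frac{Q}{6}$)
$j{\left(0 \right)} W{\left(H,G{\left(6,2 \right)} \right)} = \frac{5 \left(- \frac{4}{3} + \frac{2 + 2 \cdot 6}{6}\right)}{4} = \frac{5 \left(- \frac{4}{3} + \frac{2 + 12}{6}\right)}{4} = \frac{5 \left(- \frac{4}{3} + \frac{1}{6} \cdot 14\right)}{4} = \frac{5 \left(- \frac{4}{3} + \frac{7}{3}\right)}{4} = \frac{5}{4} \cdot 1 = \frac{5}{4}$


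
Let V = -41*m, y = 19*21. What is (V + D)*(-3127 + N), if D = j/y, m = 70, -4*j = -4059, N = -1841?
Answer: 1894654854/133 ≈ 1.4246e+7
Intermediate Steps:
j = 4059/4 (j = -¼*(-4059) = 4059/4 ≈ 1014.8)
y = 399
V = -2870 (V = -41*70 = -2870)
D = 1353/532 (D = (4059/4)/399 = (4059/4)*(1/399) = 1353/532 ≈ 2.5432)
(V + D)*(-3127 + N) = (-2870 + 1353/532)*(-3127 - 1841) = -1525487/532*(-4968) = 1894654854/133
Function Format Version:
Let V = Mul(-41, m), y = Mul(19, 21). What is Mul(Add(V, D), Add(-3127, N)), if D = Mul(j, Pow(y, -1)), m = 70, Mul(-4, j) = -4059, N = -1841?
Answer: Rational(1894654854, 133) ≈ 1.4246e+7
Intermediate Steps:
j = Rational(4059, 4) (j = Mul(Rational(-1, 4), -4059) = Rational(4059, 4) ≈ 1014.8)
y = 399
V = -2870 (V = Mul(-41, 70) = -2870)
D = Rational(1353, 532) (D = Mul(Rational(4059, 4), Pow(399, -1)) = Mul(Rational(4059, 4), Rational(1, 399)) = Rational(1353, 532) ≈ 2.5432)
Mul(Add(V, D), Add(-3127, N)) = Mul(Add(-2870, Rational(1353, 532)), Add(-3127, -1841)) = Mul(Rational(-1525487, 532), -4968) = Rational(1894654854, 133)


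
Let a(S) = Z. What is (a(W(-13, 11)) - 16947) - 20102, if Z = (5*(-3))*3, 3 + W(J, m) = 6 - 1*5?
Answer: -37094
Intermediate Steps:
W(J, m) = -2 (W(J, m) = -3 + (6 - 1*5) = -3 + (6 - 5) = -3 + 1 = -2)
Z = -45 (Z = -15*3 = -45)
a(S) = -45
(a(W(-13, 11)) - 16947) - 20102 = (-45 - 16947) - 20102 = -16992 - 20102 = -37094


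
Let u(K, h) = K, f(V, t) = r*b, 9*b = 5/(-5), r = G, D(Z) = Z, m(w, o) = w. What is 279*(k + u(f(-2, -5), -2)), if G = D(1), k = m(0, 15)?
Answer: -31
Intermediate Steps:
k = 0
G = 1
r = 1
b = -1/9 (b = (5/(-5))/9 = (5*(-1/5))/9 = (1/9)*(-1) = -1/9 ≈ -0.11111)
f(V, t) = -1/9 (f(V, t) = 1*(-1/9) = -1/9)
279*(k + u(f(-2, -5), -2)) = 279*(0 - 1/9) = 279*(-1/9) = -31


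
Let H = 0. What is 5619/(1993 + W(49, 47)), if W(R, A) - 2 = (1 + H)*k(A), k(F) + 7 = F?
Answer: 5619/2035 ≈ 2.7612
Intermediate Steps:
k(F) = -7 + F
W(R, A) = -5 + A (W(R, A) = 2 + (1 + 0)*(-7 + A) = 2 + 1*(-7 + A) = 2 + (-7 + A) = -5 + A)
5619/(1993 + W(49, 47)) = 5619/(1993 + (-5 + 47)) = 5619/(1993 + 42) = 5619/2035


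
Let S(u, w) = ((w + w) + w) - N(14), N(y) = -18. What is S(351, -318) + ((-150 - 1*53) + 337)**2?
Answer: 17020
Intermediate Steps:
S(u, w) = 18 + 3*w (S(u, w) = ((w + w) + w) - 1*(-18) = (2*w + w) + 18 = 3*w + 18 = 18 + 3*w)
S(351, -318) + ((-150 - 1*53) + 337)**2 = (18 + 3*(-318)) + ((-150 - 1*53) + 337)**2 = (18 - 954) + ((-150 - 53) + 337)**2 = -936 + (-203 + 337)**2 = -936 + 134**2 = -936 + 17956 = 17020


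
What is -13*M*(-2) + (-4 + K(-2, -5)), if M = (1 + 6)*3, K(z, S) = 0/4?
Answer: 542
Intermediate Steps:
K(z, S) = 0 (K(z, S) = 0*(¼) = 0)
M = 21 (M = 7*3 = 21)
-13*M*(-2) + (-4 + K(-2, -5)) = -273*(-2) + (-4 + 0) = -13*(-42) - 4 = 546 - 4 = 542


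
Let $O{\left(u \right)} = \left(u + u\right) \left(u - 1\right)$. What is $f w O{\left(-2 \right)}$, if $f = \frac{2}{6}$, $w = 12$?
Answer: $48$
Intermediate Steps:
$f = \frac{1}{3}$ ($f = 2 \cdot \frac{1}{6} = \frac{1}{3} \approx 0.33333$)
$O{\left(u \right)} = 2 u \left(-1 + u\right)$
$f w O{\left(-2 \right)} = \frac{1}{3} \cdot 12 \cdot 2 \left(-2\right) \left(-1 - 2\right) = 4 \cdot 2 \left(-2\right) \left(-3\right) = 4 \cdot 12 = 48$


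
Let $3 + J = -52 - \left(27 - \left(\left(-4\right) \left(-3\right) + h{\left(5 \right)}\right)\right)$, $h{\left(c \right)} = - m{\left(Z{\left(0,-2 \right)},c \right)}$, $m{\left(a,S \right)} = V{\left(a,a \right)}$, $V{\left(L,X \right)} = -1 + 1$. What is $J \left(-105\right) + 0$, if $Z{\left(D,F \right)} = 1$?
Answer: $7350$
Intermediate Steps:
$V{\left(L,X \right)} = 0$
$m{\left(a,S \right)} = 0$
$h{\left(c \right)} = 0$ ($h{\left(c \right)} = \left(-1\right) 0 = 0$)
$J = -70$ ($J = -3 - \left(79 - \left(\left(-4\right) \left(-3\right) + 0\right)\right) = -3 - \left(79 - \left(12 + 0\right)\right) = -3 - \left(79 - 12\right) = -3 - 67 = -70$)
$J \left(-105\right) + 0 = \left(-70\right) \left(-105\right) + 0 = 7350 + 0 = 7350$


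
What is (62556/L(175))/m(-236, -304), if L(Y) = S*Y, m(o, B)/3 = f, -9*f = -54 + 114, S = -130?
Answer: 1203/8750 ≈ 0.13749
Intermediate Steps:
f = -20/3 (f = -(-54 + 114)/9 = -⅑*60 = -20/3 ≈ -6.6667)
m(o, B) = -20 (m(o, B) = 3*(-20/3) = -20)
L(Y) = -130*Y
(62556/L(175))/m(-236, -304) = (62556/((-130*175)))/(-20) = (62556/(-22750))*(-1/20) = (62556*(-1/22750))*(-1/20) = -2406/875*(-1/20) = 1203/8750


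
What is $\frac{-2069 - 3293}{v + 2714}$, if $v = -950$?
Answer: $- \frac{383}{126} \approx -3.0397$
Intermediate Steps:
$\frac{-2069 - 3293}{v + 2714} = \frac{-2069 - 3293}{-950 + 2714} = - \frac{5362}{1764} = \left(-5362\right) \frac{1}{1764} = - \frac{383}{126}$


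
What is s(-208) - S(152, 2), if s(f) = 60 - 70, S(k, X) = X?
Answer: -12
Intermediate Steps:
s(f) = -10
s(-208) - S(152, 2) = -10 - 1*2 = -10 - 2 = -12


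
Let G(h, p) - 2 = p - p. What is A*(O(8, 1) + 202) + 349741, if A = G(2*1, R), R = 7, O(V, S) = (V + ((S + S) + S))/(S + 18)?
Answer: 6652777/19 ≈ 3.5015e+5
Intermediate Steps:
O(V, S) = (V + 3*S)/(18 + S) (O(V, S) = (V + (2*S + S))/(18 + S) = (V + 3*S)/(18 + S))
G(h, p) = 2 (G(h, p) = 2 + (p - p) = 2 + 0 = 2)
A = 2
A*(O(8, 1) + 202) + 349741 = 2*((8 + 3*1)/(18 + 1) + 202) + 349741 = 2*((8 + 3)/19 + 202) + 349741 = 2*((1/19)*11 + 202) + 349741 = 2*(11/19 + 202) + 349741 = 2*(3849/19) + 349741 = 7698/19 + 349741 = 6652777/19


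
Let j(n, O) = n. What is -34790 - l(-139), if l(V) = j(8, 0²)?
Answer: -34798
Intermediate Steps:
l(V) = 8
-34790 - l(-139) = -34790 - 1*8 = -34790 - 8 = -34798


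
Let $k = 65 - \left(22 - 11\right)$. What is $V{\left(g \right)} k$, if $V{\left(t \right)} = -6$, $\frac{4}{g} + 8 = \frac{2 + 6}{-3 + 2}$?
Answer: $-324$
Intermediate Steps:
$g = - \frac{1}{4}$ ($g = \frac{4}{-8 + \frac{2 + 6}{-3 + 2}} = \frac{4}{-8 + \frac{8}{-1}} = \frac{4}{-8 + 8 \left(-1\right)} = \frac{4}{-8 - 8} = \frac{4}{-16} = 4 \left(- \frac{1}{16}\right) = - \frac{1}{4} \approx -0.25$)
$k = 54$ ($k = 65 - \left(22 - 11\right) = 65 - 11 = 54$)
$V{\left(g \right)} k = \left(-6\right) 54 = -324$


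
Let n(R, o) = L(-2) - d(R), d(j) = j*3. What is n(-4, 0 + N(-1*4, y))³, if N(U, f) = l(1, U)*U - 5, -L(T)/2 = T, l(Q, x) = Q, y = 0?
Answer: 4096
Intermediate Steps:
d(j) = 3*j
L(T) = -2*T
N(U, f) = -5 + U (N(U, f) = 1*U - 5 = U - 5 = -5 + U)
n(R, o) = 4 - 3*R (n(R, o) = -2*(-2) - 3*R = 4 - 3*R)
n(-4, 0 + N(-1*4, y))³ = (4 - 3*(-4))³ = (4 + 12)³ = 16³ = 4096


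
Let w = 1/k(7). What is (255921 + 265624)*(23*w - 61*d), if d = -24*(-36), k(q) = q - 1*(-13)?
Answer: -109947631613/4 ≈ -2.7487e+10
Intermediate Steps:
k(q) = 13 + q (k(q) = q + 13 = 13 + q)
w = 1/20 (w = 1/(13 + 7) = 1/20 ≈ 0.050000)
d = 864
(255921 + 265624)*(23*w - 61*d) = (255921 + 265624)*(23*(1/20) - 61*864) = 521545*(23/20 - 52704) = 521545*(-1054057/20) = -109947631613/4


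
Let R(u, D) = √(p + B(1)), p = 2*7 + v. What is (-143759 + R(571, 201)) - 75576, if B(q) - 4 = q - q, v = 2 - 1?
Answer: -219335 + √19 ≈ -2.1933e+5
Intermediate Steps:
v = 1
B(q) = 4 (B(q) = 4 + (q - q) = 4 + 0 = 4)
p = 15 (p = 2*7 + 1 = 14 + 1 = 15)
R(u, D) = √19 (R(u, D) = √(15 + 4) = √19)
(-143759 + R(571, 201)) - 75576 = (-143759 + √19) - 75576 = -219335 + √19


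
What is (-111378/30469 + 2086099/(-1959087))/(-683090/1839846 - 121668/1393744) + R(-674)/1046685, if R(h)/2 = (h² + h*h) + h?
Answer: 12273501057963318220642168312/1020391695761195082642337345 ≈ 12.028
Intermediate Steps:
R(h) = 2*h + 4*h² (R(h) = 2*((h² + h*h) + h) = 2*((h² + h²) + h) = 2*(2*h² + h) = 2*(h + 2*h²) = 2*h + 4*h²)
(-111378/30469 + 2086099/(-1959087))/(-683090/1839846 - 121668/1393744) + R(-674)/1046685 = (-111378/30469 + 2086099/(-1959087))/(-683090/1839846 - 121668/1393744) + (2*(-674)*(1 + 2*(-674)))/1046685 = (-111378*1/30469 + 2086099*(-1/1959087))/(-683090*1/1839846 - 121668*1/1393744) + (2*(-674)*(1 - 1348))*(1/1046685) = (-111378/30469 - 2086099/1959087)/(-341545/919923 - 30417/348436) + (2*(-674)*(-1347))*(1/1046685) = -281760542317/(59691421803*(-146987871511/320534290428)) + 1815756*(1/1046685) = -281760542317/59691421803*(-320534290428/146987871511) + 605252/348895 = 30104638500729354013892/2924638346096089318111 + 605252/348895 = 12273501057963318220642168312/1020391695761195082642337345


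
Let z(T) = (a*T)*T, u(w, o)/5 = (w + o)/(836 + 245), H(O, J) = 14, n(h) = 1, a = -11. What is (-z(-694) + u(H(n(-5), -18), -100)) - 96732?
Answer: 5622565954/1081 ≈ 5.2013e+6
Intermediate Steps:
u(w, o) = 5*o/1081 + 5*w/1081 (u(w, o) = 5*((w + o)/(836 + 245)) = 5*((o + w)/1081) = 5*((o + w)*(1/1081)) = 5*(o/1081 + w/1081) = 5*o/1081 + 5*w/1081)
z(T) = -11*T**2 (z(T) = (-11*T)*T = -11*T**2)
(-z(-694) + u(H(n(-5), -18), -100)) - 96732 = (-(-11)*(-694)**2 + ((5/1081)*(-100) + (5/1081)*14)) - 96732 = (-(-11)*481636 + (-500/1081 + 70/1081)) - 96732 = (-1*(-5297996) - 430/1081) - 96732 = (5297996 - 430/1081) - 96732 = 5727133246/1081 - 96732 = 5622565954/1081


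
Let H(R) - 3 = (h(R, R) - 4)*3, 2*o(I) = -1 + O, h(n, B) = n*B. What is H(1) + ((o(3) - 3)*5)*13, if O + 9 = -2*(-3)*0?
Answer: -526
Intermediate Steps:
O = -9 (O = -9 - 2*(-3)*0 = -9 + 6*0 = -9 + 0 = -9)
h(n, B) = B*n
o(I) = -5 (o(I) = (-1 - 9)/2 = (½)*(-10) = -5)
H(R) = -9 + 3*R² (H(R) = 3 + (R*R - 4)*3 = 3 + (R² - 4)*3 = 3 + (-4 + R²)*3 = 3 + (-12 + 3*R²) = -9 + 3*R²)
H(1) + ((o(3) - 3)*5)*13 = (-9 + 3*1²) + ((-5 - 3)*5)*13 = (-9 + 3*1) - 8*5*13 = (-9 + 3) - 40*13 = -6 - 520 = -526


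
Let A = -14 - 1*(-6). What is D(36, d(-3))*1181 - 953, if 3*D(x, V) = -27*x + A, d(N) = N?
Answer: -1160239/3 ≈ -3.8675e+5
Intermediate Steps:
A = -8 (A = -14 + 6 = -8)
D(x, V) = -8/3 - 9*x (D(x, V) = (-27*x - 8)/3 = (-8 - 27*x)/3 = -8/3 - 9*x)
D(36, d(-3))*1181 - 953 = (-8/3 - 9*36)*1181 - 953 = (-8/3 - 324)*1181 - 953 = -980/3*1181 - 953 = -1157380/3 - 953 = -1160239/3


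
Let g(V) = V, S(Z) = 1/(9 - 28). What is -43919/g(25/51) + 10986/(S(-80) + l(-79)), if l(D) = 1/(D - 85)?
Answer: -421901809/1525 ≈ -2.7666e+5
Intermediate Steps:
S(Z) = -1/19 (S(Z) = 1/(-19) = -1/19)
l(D) = 1/(-85 + D)
-43919/g(25/51) + 10986/(S(-80) + l(-79)) = -43919/(25/51) + 10986/(-1/19 + 1/(-85 - 79)) = -43919/(25*(1/51)) + 10986/(-1/19 + 1/(-164)) = -43919/25/51 + 10986/(-1/19 - 1/164) = -43919*51/25 + 10986/(-183/3116) = -2239869/25 + 10986*(-3116/183) = -2239869/25 - 11410792/61 = -421901809/1525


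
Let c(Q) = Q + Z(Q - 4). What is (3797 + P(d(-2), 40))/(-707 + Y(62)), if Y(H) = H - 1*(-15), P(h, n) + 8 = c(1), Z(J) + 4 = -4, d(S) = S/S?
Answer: -1891/315 ≈ -6.0032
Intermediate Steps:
d(S) = 1
Z(J) = -8 (Z(J) = -4 - 4 = -8)
c(Q) = -8 + Q (c(Q) = Q - 8 = -8 + Q)
P(h, n) = -15 (P(h, n) = -8 + (-8 + 1) = -8 - 7 = -15)
Y(H) = 15 + H (Y(H) = H + 15 = 15 + H)
(3797 + P(d(-2), 40))/(-707 + Y(62)) = (3797 - 15)/(-707 + (15 + 62)) = 3782/(-707 + 77) = 3782/(-630) = 3782*(-1/630) = -1891/315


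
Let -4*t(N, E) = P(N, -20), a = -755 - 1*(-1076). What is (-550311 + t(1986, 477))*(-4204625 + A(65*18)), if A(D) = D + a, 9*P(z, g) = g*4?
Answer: 20817193809386/9 ≈ 2.3130e+12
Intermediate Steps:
a = 321 (a = -755 + 1076 = 321)
P(z, g) = 4*g/9 (P(z, g) = (g*4)/9 = (4*g)/9 = 4*g/9)
A(D) = 321 + D (A(D) = D + 321 = 321 + D)
t(N, E) = 20/9 (t(N, E) = -(-20)/9 = -¼*(-80/9) = 20/9)
(-550311 + t(1986, 477))*(-4204625 + A(65*18)) = (-550311 + 20/9)*(-4204625 + (321 + 65*18)) = -4952779*(-4204625 + (321 + 1170))/9 = -4952779*(-4204625 + 1491)/9 = -4952779/9*(-4203134) = 20817193809386/9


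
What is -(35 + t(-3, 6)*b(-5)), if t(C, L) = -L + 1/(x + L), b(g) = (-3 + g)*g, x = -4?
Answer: 185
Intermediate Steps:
b(g) = g*(-3 + g)
t(C, L) = 1/(-4 + L) - L (t(C, L) = -L + 1/(-4 + L) = 1/(-4 + L) - L)
-(35 + t(-3, 6)*b(-5)) = -(35 + ((1 - 1*6² + 4*6)/(-4 + 6))*(-5*(-3 - 5))) = -(35 + ((1 - 1*36 + 24)/2)*(-5*(-8))) = -(35 + ((1 - 36 + 24)/2)*40) = -(35 + ((½)*(-11))*40) = -(35 - 11/2*40) = -(35 - 220) = -1*(-185) = 185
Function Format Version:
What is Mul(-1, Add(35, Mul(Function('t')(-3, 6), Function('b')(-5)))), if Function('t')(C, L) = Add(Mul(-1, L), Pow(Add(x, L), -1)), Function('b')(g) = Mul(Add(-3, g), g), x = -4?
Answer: 185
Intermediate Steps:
Function('b')(g) = Mul(g, Add(-3, g))
Function('t')(C, L) = Add(Pow(Add(-4, L), -1), Mul(-1, L)) (Function('t')(C, L) = Add(Mul(-1, L), Pow(Add(-4, L), -1)) = Add(Pow(Add(-4, L), -1), Mul(-1, L)))
Mul(-1, Add(35, Mul(Function('t')(-3, 6), Function('b')(-5)))) = Mul(-1, Add(35, Mul(Mul(Pow(Add(-4, 6), -1), Add(1, Mul(-1, Pow(6, 2)), Mul(4, 6))), Mul(-5, Add(-3, -5))))) = Mul(-1, Add(35, Mul(Mul(Pow(2, -1), Add(1, Mul(-1, 36), 24)), Mul(-5, -8)))) = Mul(-1, Add(35, Mul(Mul(Rational(1, 2), Add(1, -36, 24)), 40))) = Mul(-1, Add(35, Mul(Mul(Rational(1, 2), -11), 40))) = Mul(-1, Add(35, Mul(Rational(-11, 2), 40))) = Mul(-1, Add(35, -220)) = Mul(-1, -185) = 185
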